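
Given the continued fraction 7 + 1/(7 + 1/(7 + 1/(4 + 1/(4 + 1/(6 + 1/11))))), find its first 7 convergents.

7/1, 50/7, 357/50, 1478/207, 6269/878, 39092/5475, 436281/61103

Using the convergent recurrence p_i = a_i*p_{i-1} + p_{i-2}, q_i = a_i*q_{i-1} + q_{i-2} with p_{-2}=0, p_{-1}=1, q_{-2}=1, q_{-1}=0:
  i=0: a_0=7, p_0 = 7*1 + 0 = 7, q_0 = 7*0 + 1 = 1.
  i=1: a_1=7, p_1 = 7*7 + 1 = 50, q_1 = 7*1 + 0 = 7.
  i=2: a_2=7, p_2 = 7*50 + 7 = 357, q_2 = 7*7 + 1 = 50.
  i=3: a_3=4, p_3 = 4*357 + 50 = 1478, q_3 = 4*50 + 7 = 207.
  i=4: a_4=4, p_4 = 4*1478 + 357 = 6269, q_4 = 4*207 + 50 = 878.
  i=5: a_5=6, p_5 = 6*6269 + 1478 = 39092, q_5 = 6*878 + 207 = 5475.
  i=6: a_6=11, p_6 = 11*39092 + 6269 = 436281, q_6 = 11*5475 + 878 = 61103.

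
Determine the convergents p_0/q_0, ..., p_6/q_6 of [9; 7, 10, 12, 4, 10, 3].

Using the convergent recurrence p_i = a_i*p_{i-1} + p_{i-2}, q_i = a_i*q_{i-1} + q_{i-2} with p_{-2}=0, p_{-1}=1, q_{-2}=1, q_{-1}=0:
  i=0: a_0=9, p_0 = 9*1 + 0 = 9, q_0 = 9*0 + 1 = 1.
  i=1: a_1=7, p_1 = 7*9 + 1 = 64, q_1 = 7*1 + 0 = 7.
  i=2: a_2=10, p_2 = 10*64 + 9 = 649, q_2 = 10*7 + 1 = 71.
  i=3: a_3=12, p_3 = 12*649 + 64 = 7852, q_3 = 12*71 + 7 = 859.
  i=4: a_4=4, p_4 = 4*7852 + 649 = 32057, q_4 = 4*859 + 71 = 3507.
  i=5: a_5=10, p_5 = 10*32057 + 7852 = 328422, q_5 = 10*3507 + 859 = 35929.
  i=6: a_6=3, p_6 = 3*328422 + 32057 = 1017323, q_6 = 3*35929 + 3507 = 111294.

9/1, 64/7, 649/71, 7852/859, 32057/3507, 328422/35929, 1017323/111294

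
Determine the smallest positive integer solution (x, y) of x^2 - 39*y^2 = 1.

(x, y) = (25, 4)

First expand sqrt(39) as a continued fraction. With x_i = (sqrt(39) + m_i)/d_i and (m_0, d_0) = (0, 1): a_0 = floor(sqrt(39)) = 6, since 6^2 = 36 <= 39 < 49 = 7^2.
Iterate m_{i+1} = d_i*a_i - m_i, d_{i+1} = (39 - m_{i+1}^2)/d_i, a_{i+1} = floor((a_0 + m_{i+1})/d_{i+1}):
  m_1 = 1*6 - 0 = 6, d_1 = (39 - 6^2)/1 = 3/1 = 3, a_1 = floor((6 + 6)/3) = 4.
  m_2 = 3*4 - 6 = 6, d_2 = (39 - 6^2)/3 = 3/3 = 1, a_2 = floor((6 + 6)/1) = 12.
  m_3 = 1*12 - 6 = 6, d_3 = (39 - 6^2)/1 = 3/1 = 3: (m_3, d_3) = (m_1, d_1) = (6, 3), so from here the quotients repeat a_1, a_2; the period length is 2.
So sqrt(39) = [6; (4, 12)] with period length k = 2.
k is even, so the fundamental solution of x^2 - 39y^2 = 1 is (p_{k-1}, q_{k-1}) = (p_1, q_1); compute convergents through index 1.
Convergents (p_i = a_i*p_{i-1} + p_{i-2}, q_i = a_i*q_{i-1} + q_{i-2} with p_{-2}=0, p_{-1}=1, q_{-2}=1, q_{-1}=0):
  i=0: a_0=6, p_0 = 6*1 + 0 = 6, q_0 = 6*0 + 1 = 1.
  i=1: a_1=4, p_1 = 4*6 + 1 = 25, q_1 = 4*1 + 0 = 4.
Check: 25^2 - 39*4^2 = 625 - 624 = 1, so (x, y) = (25, 4) solves the equation, and by the theorem it is the least positive solution.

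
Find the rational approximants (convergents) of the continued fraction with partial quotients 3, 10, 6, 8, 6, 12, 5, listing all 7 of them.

Using the convergent recurrence p_i = a_i*p_{i-1} + p_{i-2}, q_i = a_i*q_{i-1} + q_{i-2} with p_{-2}=0, p_{-1}=1, q_{-2}=1, q_{-1}=0:
  i=0: a_0=3, p_0 = 3*1 + 0 = 3, q_0 = 3*0 + 1 = 1.
  i=1: a_1=10, p_1 = 10*3 + 1 = 31, q_1 = 10*1 + 0 = 10.
  i=2: a_2=6, p_2 = 6*31 + 3 = 189, q_2 = 6*10 + 1 = 61.
  i=3: a_3=8, p_3 = 8*189 + 31 = 1543, q_3 = 8*61 + 10 = 498.
  i=4: a_4=6, p_4 = 6*1543 + 189 = 9447, q_4 = 6*498 + 61 = 3049.
  i=5: a_5=12, p_5 = 12*9447 + 1543 = 114907, q_5 = 12*3049 + 498 = 37086.
  i=6: a_6=5, p_6 = 5*114907 + 9447 = 583982, q_6 = 5*37086 + 3049 = 188479.

3/1, 31/10, 189/61, 1543/498, 9447/3049, 114907/37086, 583982/188479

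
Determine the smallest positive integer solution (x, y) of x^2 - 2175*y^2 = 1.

First expand sqrt(2175) as a continued fraction. With x_i = (sqrt(2175) + m_i)/d_i and (m_0, d_0) = (0, 1): a_0 = floor(sqrt(2175)) = 46, since 46^2 = 2116 <= 2175 < 2209 = 47^2.
Iterate m_{i+1} = d_i*a_i - m_i, d_{i+1} = (2175 - m_{i+1}^2)/d_i, a_{i+1} = floor((a_0 + m_{i+1})/d_{i+1}):
  m_1 = 1*46 - 0 = 46, d_1 = (2175 - 46^2)/1 = 59/1 = 59, a_1 = floor((46 + 46)/59) = 1.
  m_2 = 59*1 - 46 = 13, d_2 = (2175 - 13^2)/59 = 2006/59 = 34, a_2 = floor((46 + 13)/34) = 1.
  m_3 = 34*1 - 13 = 21, d_3 = (2175 - 21^2)/34 = 1734/34 = 51, a_3 = floor((46 + 21)/51) = 1.
  m_4 = 51*1 - 21 = 30, d_4 = (2175 - 30^2)/51 = 1275/51 = 25, a_4 = floor((46 + 30)/25) = 3.
  m_5 = 25*3 - 30 = 45, d_5 = (2175 - 45^2)/25 = 150/25 = 6, a_5 = floor((46 + 45)/6) = 15.
  m_6 = 6*15 - 45 = 45, d_6 = (2175 - 45^2)/6 = 150/6 = 25, a_6 = floor((46 + 45)/25) = 3.
  m_7 = 25*3 - 45 = 30, d_7 = (2175 - 30^2)/25 = 1275/25 = 51, a_7 = floor((46 + 30)/51) = 1.
  m_8 = 51*1 - 30 = 21, d_8 = (2175 - 21^2)/51 = 1734/51 = 34, a_8 = floor((46 + 21)/34) = 1.
  m_9 = 34*1 - 21 = 13, d_9 = (2175 - 13^2)/34 = 2006/34 = 59, a_9 = floor((46 + 13)/59) = 1.
  m_10 = 59*1 - 13 = 46, d_10 = (2175 - 46^2)/59 = 59/59 = 1, a_10 = floor((46 + 46)/1) = 92.
  m_11 = 1*92 - 46 = 46, d_11 = (2175 - 46^2)/1 = 59/1 = 59: (m_11, d_11) = (m_1, d_1) = (46, 59), so from here the quotients repeat a_1, ..., a_10; the period length is 10.
So sqrt(2175) = [46; (1, 1, 1, 3, 15, 3, 1, 1, 1, 92)] with period length k = 10.
k is even, so the fundamental solution of x^2 - 2175y^2 = 1 is (p_{k-1}, q_{k-1}) = (p_9, q_9); compute convergents through index 9.
Convergents (p_i = a_i*p_{i-1} + p_{i-2}, q_i = a_i*q_{i-1} + q_{i-2} with p_{-2}=0, p_{-1}=1, q_{-2}=1, q_{-1}=0):
  i=0: a_0=46, p_0 = 46*1 + 0 = 46, q_0 = 46*0 + 1 = 1.
  i=1: a_1=1, p_1 = 1*46 + 1 = 47, q_1 = 1*1 + 0 = 1.
  i=2: a_2=1, p_2 = 1*47 + 46 = 93, q_2 = 1*1 + 1 = 2.
  i=3: a_3=1, p_3 = 1*93 + 47 = 140, q_3 = 1*2 + 1 = 3.
  i=4: a_4=3, p_4 = 3*140 + 93 = 513, q_4 = 3*3 + 2 = 11.
  i=5: a_5=15, p_5 = 15*513 + 140 = 7835, q_5 = 15*11 + 3 = 168.
  i=6: a_6=3, p_6 = 3*7835 + 513 = 24018, q_6 = 3*168 + 11 = 515.
  i=7: a_7=1, p_7 = 1*24018 + 7835 = 31853, q_7 = 1*515 + 168 = 683.
  i=8: a_8=1, p_8 = 1*31853 + 24018 = 55871, q_8 = 1*683 + 515 = 1198.
  i=9: a_9=1, p_9 = 1*55871 + 31853 = 87724, q_9 = 1*1198 + 683 = 1881.
Check: 87724^2 - 2175*1881^2 = 7695500176 - 7695500175 = 1, so (x, y) = (87724, 1881) solves the equation, and by the theorem it is the least positive solution.

(x, y) = (87724, 1881)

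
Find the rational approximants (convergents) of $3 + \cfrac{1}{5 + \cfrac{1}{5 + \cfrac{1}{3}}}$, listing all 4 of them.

Using the convergent recurrence p_i = a_i*p_{i-1} + p_{i-2}, q_i = a_i*q_{i-1} + q_{i-2} with p_{-2}=0, p_{-1}=1, q_{-2}=1, q_{-1}=0:
  i=0: a_0=3, p_0 = 3*1 + 0 = 3, q_0 = 3*0 + 1 = 1.
  i=1: a_1=5, p_1 = 5*3 + 1 = 16, q_1 = 5*1 + 0 = 5.
  i=2: a_2=5, p_2 = 5*16 + 3 = 83, q_2 = 5*5 + 1 = 26.
  i=3: a_3=3, p_3 = 3*83 + 16 = 265, q_3 = 3*26 + 5 = 83.

3/1, 16/5, 83/26, 265/83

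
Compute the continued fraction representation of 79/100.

Run the Euclidean algorithm on 79 and 100; the successive quotients are the partial quotients a_0, a_1, ... (each step inverts the fractional part left over by the previous one):
  79 = 0*100 + 79, so a_0 = 0.
  100 = 1*79 + 21, so a_1 = 1.
  79 = 3*21 + 16, so a_2 = 3.
  21 = 1*16 + 5, so a_3 = 1.
  16 = 3*5 + 1, so a_4 = 3.
  5 = 5*1 + 0, so a_5 = 5.
The remainder reaches 0 after 6 divisions, so the expansion has 6 partial quotients, read off in order.

[0; 1, 3, 1, 3, 5]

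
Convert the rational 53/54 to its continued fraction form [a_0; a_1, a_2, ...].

Run the Euclidean algorithm on 53 and 54; the successive quotients are the partial quotients a_0, a_1, ... (each step inverts the fractional part left over by the previous one):
  53 = 0*54 + 53, so a_0 = 0.
  54 = 1*53 + 1, so a_1 = 1.
  53 = 53*1 + 0, so a_2 = 53.
The remainder reaches 0 after 3 divisions, so the expansion has 3 partial quotients, read off in order.

[0; 1, 53]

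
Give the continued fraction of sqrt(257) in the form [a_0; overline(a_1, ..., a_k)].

[16; overline(32)]

Write x_i = (sqrt(257) + m_i)/d_i with (m_0, d_0) = (0, 1). a_0 = floor(sqrt(257)) = 16, since 16^2 = 256 <= 257 < 289 = 17^2.
Iterate m_{i+1} = d_i*a_i - m_i, d_{i+1} = (257 - m_{i+1}^2)/d_i, a_{i+1} = floor((a_0 + m_{i+1})/d_{i+1}):
  m_1 = 1*16 - 0 = 16, d_1 = (257 - 16^2)/1 = 1/1 = 1, a_1 = floor((16 + 16)/1) = 32.
  m_2 = 1*32 - 16 = 16, d_2 = (257 - 16^2)/1 = 1/1 = 1: (m_2, d_2) = (m_1, d_1) = (16, 1), so from here the quotient a_1 repeats; the period length is 1.
Hence the expansion of sqrt(257) is a_0 = 16 followed by the repeating block 32 (period 1).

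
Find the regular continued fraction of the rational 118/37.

Run the Euclidean algorithm on 118 and 37; the successive quotients are the partial quotients a_0, a_1, ... (each step inverts the fractional part left over by the previous one):
  118 = 3*37 + 7, so a_0 = 3.
  37 = 5*7 + 2, so a_1 = 5.
  7 = 3*2 + 1, so a_2 = 3.
  2 = 2*1 + 0, so a_3 = 2.
The remainder reaches 0 after 4 divisions, so the expansion has 4 partial quotients, read off in order.

[3; 5, 3, 2]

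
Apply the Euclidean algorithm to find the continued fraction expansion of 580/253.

[2; 3, 2, 2, 1, 1, 2, 2]

Run the Euclidean algorithm on 580 and 253; the successive quotients are the partial quotients a_0, a_1, ... (each step inverts the fractional part left over by the previous one):
  580 = 2*253 + 74, so a_0 = 2.
  253 = 3*74 + 31, so a_1 = 3.
  74 = 2*31 + 12, so a_2 = 2.
  31 = 2*12 + 7, so a_3 = 2.
  12 = 1*7 + 5, so a_4 = 1.
  7 = 1*5 + 2, so a_5 = 1.
  5 = 2*2 + 1, so a_6 = 2.
  2 = 2*1 + 0, so a_7 = 2.
The remainder reaches 0 after 8 divisions, so the expansion has 8 partial quotients, read off in order.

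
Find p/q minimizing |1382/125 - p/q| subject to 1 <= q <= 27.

199/18

Expand x = 1382/125 as a continued fraction with the Euclidean algorithm:
  1382 = 11*125 + 7, so a_0 = 11.
  125 = 17*7 + 6, so a_1 = 17.
  7 = 1*6 + 1, so a_2 = 1.
  6 = 6*1 + 0, so a_3 = 6.
so x = [11; 17, 1, 6].
Convergents (p_i = a_i*p_{i-1} + p_{i-2}, q_i = a_i*q_{i-1} + q_{i-2} with p_{-2}=0, p_{-1}=1, q_{-2}=1, q_{-1}=0), until the denominator exceeds 27:
  i=0: a_0=11, p_0 = 11*1 + 0 = 11, q_0 = 11*0 + 1 = 1.
  i=1: a_1=17, p_1 = 17*11 + 1 = 188, q_1 = 17*1 + 0 = 17.
  i=2: a_2=1, p_2 = 1*188 + 11 = 199, q_2 = 1*17 + 1 = 18.
  i=3: a_3=6, p_3 = 6*199 + 188 = 1382, q_3 = 6*18 + 17 = 125.
q_3 = 125 > 27, so the last convergent with denominator <= 27 is p_2/q_2 = 199/18.
The closest fraction with denominator <= 27 is either p_2/q_2 or the intermediate fraction (k*p_2 + p_1)/(k*q_2 + q_1) with the largest k >= 1 whose denominator stays <= 27; these approach x as k grows, and every other convergent or intermediate fraction in range is farther away.
Largest k: floor((27 - q_1)/q_2) = floor((27 - 17)/18) = 0.
Since k = 0, no intermediate fraction beyond p_2/q_2 has denominator <= 27, so the convergent 199/18 is the closest (its error is |1382*18 - 199*125|/(125*18) = 1/2250).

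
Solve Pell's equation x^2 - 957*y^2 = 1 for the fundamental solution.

First expand sqrt(957) as a continued fraction. With x_i = (sqrt(957) + m_i)/d_i and (m_0, d_0) = (0, 1): a_0 = floor(sqrt(957)) = 30, since 30^2 = 900 <= 957 < 961 = 31^2.
Iterate m_{i+1} = d_i*a_i - m_i, d_{i+1} = (957 - m_{i+1}^2)/d_i, a_{i+1} = floor((a_0 + m_{i+1})/d_{i+1}):
  m_1 = 1*30 - 0 = 30, d_1 = (957 - 30^2)/1 = 57/1 = 57, a_1 = floor((30 + 30)/57) = 1.
  m_2 = 57*1 - 30 = 27, d_2 = (957 - 27^2)/57 = 228/57 = 4, a_2 = floor((30 + 27)/4) = 14.
  m_3 = 4*14 - 27 = 29, d_3 = (957 - 29^2)/4 = 116/4 = 29, a_3 = floor((30 + 29)/29) = 2.
  m_4 = 29*2 - 29 = 29, d_4 = (957 - 29^2)/29 = 116/29 = 4, a_4 = floor((30 + 29)/4) = 14.
  m_5 = 4*14 - 29 = 27, d_5 = (957 - 27^2)/4 = 228/4 = 57, a_5 = floor((30 + 27)/57) = 1.
  m_6 = 57*1 - 27 = 30, d_6 = (957 - 30^2)/57 = 57/57 = 1, a_6 = floor((30 + 30)/1) = 60.
  m_7 = 1*60 - 30 = 30, d_7 = (957 - 30^2)/1 = 57/1 = 57: (m_7, d_7) = (m_1, d_1) = (30, 57), so from here the quotients repeat a_1, ..., a_6; the period length is 6.
So sqrt(957) = [30; (1, 14, 2, 14, 1, 60)] with period length k = 6.
k is even, so the fundamental solution of x^2 - 957y^2 = 1 is (p_{k-1}, q_{k-1}) = (p_5, q_5); compute convergents through index 5.
Convergents (p_i = a_i*p_{i-1} + p_{i-2}, q_i = a_i*q_{i-1} + q_{i-2} with p_{-2}=0, p_{-1}=1, q_{-2}=1, q_{-1}=0):
  i=0: a_0=30, p_0 = 30*1 + 0 = 30, q_0 = 30*0 + 1 = 1.
  i=1: a_1=1, p_1 = 1*30 + 1 = 31, q_1 = 1*1 + 0 = 1.
  i=2: a_2=14, p_2 = 14*31 + 30 = 464, q_2 = 14*1 + 1 = 15.
  i=3: a_3=2, p_3 = 2*464 + 31 = 959, q_3 = 2*15 + 1 = 31.
  i=4: a_4=14, p_4 = 14*959 + 464 = 13890, q_4 = 14*31 + 15 = 449.
  i=5: a_5=1, p_5 = 1*13890 + 959 = 14849, q_5 = 1*449 + 31 = 480.
Check: 14849^2 - 957*480^2 = 220492801 - 220492800 = 1, so (x, y) = (14849, 480) solves the equation, and by the theorem it is the least positive solution.

(x, y) = (14849, 480)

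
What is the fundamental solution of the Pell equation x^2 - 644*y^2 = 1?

(x, y) = (11775, 464)

First expand sqrt(644) as a continued fraction. With x_i = (sqrt(644) + m_i)/d_i and (m_0, d_0) = (0, 1): a_0 = floor(sqrt(644)) = 25, since 25^2 = 625 <= 644 < 676 = 26^2.
Iterate m_{i+1} = d_i*a_i - m_i, d_{i+1} = (644 - m_{i+1}^2)/d_i, a_{i+1} = floor((a_0 + m_{i+1})/d_{i+1}):
  m_1 = 1*25 - 0 = 25, d_1 = (644 - 25^2)/1 = 19/1 = 19, a_1 = floor((25 + 25)/19) = 2.
  m_2 = 19*2 - 25 = 13, d_2 = (644 - 13^2)/19 = 475/19 = 25, a_2 = floor((25 + 13)/25) = 1.
  m_3 = 25*1 - 13 = 12, d_3 = (644 - 12^2)/25 = 500/25 = 20, a_3 = floor((25 + 12)/20) = 1.
  m_4 = 20*1 - 12 = 8, d_4 = (644 - 8^2)/20 = 580/20 = 29, a_4 = floor((25 + 8)/29) = 1.
  m_5 = 29*1 - 8 = 21, d_5 = (644 - 21^2)/29 = 203/29 = 7, a_5 = floor((25 + 21)/7) = 6.
  m_6 = 7*6 - 21 = 21, d_6 = (644 - 21^2)/7 = 203/7 = 29, a_6 = floor((25 + 21)/29) = 1.
  m_7 = 29*1 - 21 = 8, d_7 = (644 - 8^2)/29 = 580/29 = 20, a_7 = floor((25 + 8)/20) = 1.
  m_8 = 20*1 - 8 = 12, d_8 = (644 - 12^2)/20 = 500/20 = 25, a_8 = floor((25 + 12)/25) = 1.
  m_9 = 25*1 - 12 = 13, d_9 = (644 - 13^2)/25 = 475/25 = 19, a_9 = floor((25 + 13)/19) = 2.
  m_10 = 19*2 - 13 = 25, d_10 = (644 - 25^2)/19 = 19/19 = 1, a_10 = floor((25 + 25)/1) = 50.
  m_11 = 1*50 - 25 = 25, d_11 = (644 - 25^2)/1 = 19/1 = 19: (m_11, d_11) = (m_1, d_1) = (25, 19), so from here the quotients repeat a_1, ..., a_10; the period length is 10.
So sqrt(644) = [25; (2, 1, 1, 1, 6, 1, 1, 1, 2, 50)] with period length k = 10.
k is even, so the fundamental solution of x^2 - 644y^2 = 1 is (p_{k-1}, q_{k-1}) = (p_9, q_9); compute convergents through index 9.
Convergents (p_i = a_i*p_{i-1} + p_{i-2}, q_i = a_i*q_{i-1} + q_{i-2} with p_{-2}=0, p_{-1}=1, q_{-2}=1, q_{-1}=0):
  i=0: a_0=25, p_0 = 25*1 + 0 = 25, q_0 = 25*0 + 1 = 1.
  i=1: a_1=2, p_1 = 2*25 + 1 = 51, q_1 = 2*1 + 0 = 2.
  i=2: a_2=1, p_2 = 1*51 + 25 = 76, q_2 = 1*2 + 1 = 3.
  i=3: a_3=1, p_3 = 1*76 + 51 = 127, q_3 = 1*3 + 2 = 5.
  i=4: a_4=1, p_4 = 1*127 + 76 = 203, q_4 = 1*5 + 3 = 8.
  i=5: a_5=6, p_5 = 6*203 + 127 = 1345, q_5 = 6*8 + 5 = 53.
  i=6: a_6=1, p_6 = 1*1345 + 203 = 1548, q_6 = 1*53 + 8 = 61.
  i=7: a_7=1, p_7 = 1*1548 + 1345 = 2893, q_7 = 1*61 + 53 = 114.
  i=8: a_8=1, p_8 = 1*2893 + 1548 = 4441, q_8 = 1*114 + 61 = 175.
  i=9: a_9=2, p_9 = 2*4441 + 2893 = 11775, q_9 = 2*175 + 114 = 464.
Check: 11775^2 - 644*464^2 = 138650625 - 138650624 = 1, so (x, y) = (11775, 464) solves the equation, and by the theorem it is the least positive solution.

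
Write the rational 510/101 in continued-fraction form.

Run the Euclidean algorithm on 510 and 101; the successive quotients are the partial quotients a_0, a_1, ... (each step inverts the fractional part left over by the previous one):
  510 = 5*101 + 5, so a_0 = 5.
  101 = 20*5 + 1, so a_1 = 20.
  5 = 5*1 + 0, so a_2 = 5.
The remainder reaches 0 after 3 divisions, so the expansion has 3 partial quotients, read off in order.

[5; 20, 5]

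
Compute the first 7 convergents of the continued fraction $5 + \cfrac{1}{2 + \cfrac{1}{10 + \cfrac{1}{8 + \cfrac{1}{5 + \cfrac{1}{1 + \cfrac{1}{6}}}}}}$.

5/1, 11/2, 115/21, 931/170, 4770/871, 5701/1041, 38976/7117

Using the convergent recurrence p_i = a_i*p_{i-1} + p_{i-2}, q_i = a_i*q_{i-1} + q_{i-2} with p_{-2}=0, p_{-1}=1, q_{-2}=1, q_{-1}=0:
  i=0: a_0=5, p_0 = 5*1 + 0 = 5, q_0 = 5*0 + 1 = 1.
  i=1: a_1=2, p_1 = 2*5 + 1 = 11, q_1 = 2*1 + 0 = 2.
  i=2: a_2=10, p_2 = 10*11 + 5 = 115, q_2 = 10*2 + 1 = 21.
  i=3: a_3=8, p_3 = 8*115 + 11 = 931, q_3 = 8*21 + 2 = 170.
  i=4: a_4=5, p_4 = 5*931 + 115 = 4770, q_4 = 5*170 + 21 = 871.
  i=5: a_5=1, p_5 = 1*4770 + 931 = 5701, q_5 = 1*871 + 170 = 1041.
  i=6: a_6=6, p_6 = 6*5701 + 4770 = 38976, q_6 = 6*1041 + 871 = 7117.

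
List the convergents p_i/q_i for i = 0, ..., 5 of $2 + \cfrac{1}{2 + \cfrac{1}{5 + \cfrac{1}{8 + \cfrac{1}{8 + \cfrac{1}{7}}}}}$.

2/1, 5/2, 27/11, 221/90, 1795/731, 12786/5207

Using the convergent recurrence p_i = a_i*p_{i-1} + p_{i-2}, q_i = a_i*q_{i-1} + q_{i-2} with p_{-2}=0, p_{-1}=1, q_{-2}=1, q_{-1}=0:
  i=0: a_0=2, p_0 = 2*1 + 0 = 2, q_0 = 2*0 + 1 = 1.
  i=1: a_1=2, p_1 = 2*2 + 1 = 5, q_1 = 2*1 + 0 = 2.
  i=2: a_2=5, p_2 = 5*5 + 2 = 27, q_2 = 5*2 + 1 = 11.
  i=3: a_3=8, p_3 = 8*27 + 5 = 221, q_3 = 8*11 + 2 = 90.
  i=4: a_4=8, p_4 = 8*221 + 27 = 1795, q_4 = 8*90 + 11 = 731.
  i=5: a_5=7, p_5 = 7*1795 + 221 = 12786, q_5 = 7*731 + 90 = 5207.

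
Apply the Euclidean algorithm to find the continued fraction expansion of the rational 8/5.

Run the Euclidean algorithm on 8 and 5; the successive quotients are the partial quotients a_0, a_1, ... (each step inverts the fractional part left over by the previous one):
  8 = 1*5 + 3, so a_0 = 1.
  5 = 1*3 + 2, so a_1 = 1.
  3 = 1*2 + 1, so a_2 = 1.
  2 = 2*1 + 0, so a_3 = 2.
The remainder reaches 0 after 4 divisions, so the expansion has 4 partial quotients, read off in order.

[1; 1, 1, 2]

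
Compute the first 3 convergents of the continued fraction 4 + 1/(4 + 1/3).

Using the convergent recurrence p_i = a_i*p_{i-1} + p_{i-2}, q_i = a_i*q_{i-1} + q_{i-2} with p_{-2}=0, p_{-1}=1, q_{-2}=1, q_{-1}=0:
  i=0: a_0=4, p_0 = 4*1 + 0 = 4, q_0 = 4*0 + 1 = 1.
  i=1: a_1=4, p_1 = 4*4 + 1 = 17, q_1 = 4*1 + 0 = 4.
  i=2: a_2=3, p_2 = 3*17 + 4 = 55, q_2 = 3*4 + 1 = 13.

4/1, 17/4, 55/13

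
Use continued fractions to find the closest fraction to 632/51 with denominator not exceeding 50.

Expand x = 632/51 as a continued fraction with the Euclidean algorithm:
  632 = 12*51 + 20, so a_0 = 12.
  51 = 2*20 + 11, so a_1 = 2.
  20 = 1*11 + 9, so a_2 = 1.
  11 = 1*9 + 2, so a_3 = 1.
  9 = 4*2 + 1, so a_4 = 4.
  2 = 2*1 + 0, so a_5 = 2.
so x = [12; 2, 1, 1, 4, 2].
Convergents (p_i = a_i*p_{i-1} + p_{i-2}, q_i = a_i*q_{i-1} + q_{i-2} with p_{-2}=0, p_{-1}=1, q_{-2}=1, q_{-1}=0), until the denominator exceeds 50:
  i=0: a_0=12, p_0 = 12*1 + 0 = 12, q_0 = 12*0 + 1 = 1.
  i=1: a_1=2, p_1 = 2*12 + 1 = 25, q_1 = 2*1 + 0 = 2.
  i=2: a_2=1, p_2 = 1*25 + 12 = 37, q_2 = 1*2 + 1 = 3.
  i=3: a_3=1, p_3 = 1*37 + 25 = 62, q_3 = 1*3 + 2 = 5.
  i=4: a_4=4, p_4 = 4*62 + 37 = 285, q_4 = 4*5 + 3 = 23.
  i=5: a_5=2, p_5 = 2*285 + 62 = 632, q_5 = 2*23 + 5 = 51.
q_5 = 51 > 50, so the last convergent with denominator <= 50 is p_4/q_4 = 285/23.
The closest fraction with denominator <= 50 is either p_4/q_4 or the intermediate fraction (k*p_4 + p_3)/(k*q_4 + q_3) with the largest k >= 1 whose denominator stays <= 50; these approach x as k grows, and every other convergent or intermediate fraction in range is farther away.
Largest k: floor((50 - q_3)/q_4) = floor((50 - 5)/23) = 1.
That gives (1*285 + 62)/(1*23 + 5) = 347/28.
Compare the errors: |x - 285/23| = |632*23 - 285*51|/(51*23) = 1/1173, and |x - 347/28| = |632*28 - 347*51|/(51*28) = 1/1428.
Cross-multiplying, 1*1173 = 1173 < 1428 = 1*1428, so 1/1428 is smaller: the intermediate fraction 347/28 is closer to x than 285/23.

347/28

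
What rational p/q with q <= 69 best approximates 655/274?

153/64

Expand x = 655/274 as a continued fraction with the Euclidean algorithm:
  655 = 2*274 + 107, so a_0 = 2.
  274 = 2*107 + 60, so a_1 = 2.
  107 = 1*60 + 47, so a_2 = 1.
  60 = 1*47 + 13, so a_3 = 1.
  47 = 3*13 + 8, so a_4 = 3.
  13 = 1*8 + 5, so a_5 = 1.
  8 = 1*5 + 3, so a_6 = 1.
  5 = 1*3 + 2, so a_7 = 1.
  3 = 1*2 + 1, so a_8 = 1.
  2 = 2*1 + 0, so a_9 = 2.
so x = [2; 2, 1, 1, 3, 1, 1, 1, 1, 2].
Convergents (p_i = a_i*p_{i-1} + p_{i-2}, q_i = a_i*q_{i-1} + q_{i-2} with p_{-2}=0, p_{-1}=1, q_{-2}=1, q_{-1}=0), until the denominator exceeds 69:
  i=0: a_0=2, p_0 = 2*1 + 0 = 2, q_0 = 2*0 + 1 = 1.
  i=1: a_1=2, p_1 = 2*2 + 1 = 5, q_1 = 2*1 + 0 = 2.
  i=2: a_2=1, p_2 = 1*5 + 2 = 7, q_2 = 1*2 + 1 = 3.
  i=3: a_3=1, p_3 = 1*7 + 5 = 12, q_3 = 1*3 + 2 = 5.
  i=4: a_4=3, p_4 = 3*12 + 7 = 43, q_4 = 3*5 + 3 = 18.
  i=5: a_5=1, p_5 = 1*43 + 12 = 55, q_5 = 1*18 + 5 = 23.
  i=6: a_6=1, p_6 = 1*55 + 43 = 98, q_6 = 1*23 + 18 = 41.
  i=7: a_7=1, p_7 = 1*98 + 55 = 153, q_7 = 1*41 + 23 = 64.
  i=8: a_8=1, p_8 = 1*153 + 98 = 251, q_8 = 1*64 + 41 = 105.
q_8 = 105 > 69, so the last convergent with denominator <= 69 is p_7/q_7 = 153/64.
The closest fraction with denominator <= 69 is either p_7/q_7 or the intermediate fraction (k*p_7 + p_6)/(k*q_7 + q_6) with the largest k >= 1 whose denominator stays <= 69; these approach x as k grows, and every other convergent or intermediate fraction in range is farther away.
Largest k: floor((69 - q_6)/q_7) = floor((69 - 41)/64) = 0.
Since k = 0, no intermediate fraction beyond p_7/q_7 has denominator <= 69, so the convergent 153/64 is the closest (its error is |655*64 - 153*274|/(274*64) = 2/17536).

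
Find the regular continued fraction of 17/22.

[0; 1, 3, 2, 2]

Run the Euclidean algorithm on 17 and 22; the successive quotients are the partial quotients a_0, a_1, ... (each step inverts the fractional part left over by the previous one):
  17 = 0*22 + 17, so a_0 = 0.
  22 = 1*17 + 5, so a_1 = 1.
  17 = 3*5 + 2, so a_2 = 3.
  5 = 2*2 + 1, so a_3 = 2.
  2 = 2*1 + 0, so a_4 = 2.
The remainder reaches 0 after 5 divisions, so the expansion has 5 partial quotients, read off in order.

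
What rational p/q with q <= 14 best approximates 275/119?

30/13

Expand x = 275/119 as a continued fraction with the Euclidean algorithm:
  275 = 2*119 + 37, so a_0 = 2.
  119 = 3*37 + 8, so a_1 = 3.
  37 = 4*8 + 5, so a_2 = 4.
  8 = 1*5 + 3, so a_3 = 1.
  5 = 1*3 + 2, so a_4 = 1.
  3 = 1*2 + 1, so a_5 = 1.
  2 = 2*1 + 0, so a_6 = 2.
so x = [2; 3, 4, 1, 1, 1, 2].
Convergents (p_i = a_i*p_{i-1} + p_{i-2}, q_i = a_i*q_{i-1} + q_{i-2} with p_{-2}=0, p_{-1}=1, q_{-2}=1, q_{-1}=0), until the denominator exceeds 14:
  i=0: a_0=2, p_0 = 2*1 + 0 = 2, q_0 = 2*0 + 1 = 1.
  i=1: a_1=3, p_1 = 3*2 + 1 = 7, q_1 = 3*1 + 0 = 3.
  i=2: a_2=4, p_2 = 4*7 + 2 = 30, q_2 = 4*3 + 1 = 13.
  i=3: a_3=1, p_3 = 1*30 + 7 = 37, q_3 = 1*13 + 3 = 16.
q_3 = 16 > 14, so the last convergent with denominator <= 14 is p_2/q_2 = 30/13.
The closest fraction with denominator <= 14 is either p_2/q_2 or the intermediate fraction (k*p_2 + p_1)/(k*q_2 + q_1) with the largest k >= 1 whose denominator stays <= 14; these approach x as k grows, and every other convergent or intermediate fraction in range is farther away.
Largest k: floor((14 - q_1)/q_2) = floor((14 - 3)/13) = 0.
Since k = 0, no intermediate fraction beyond p_2/q_2 has denominator <= 14, so the convergent 30/13 is the closest (its error is |275*13 - 30*119|/(119*13) = 5/1547).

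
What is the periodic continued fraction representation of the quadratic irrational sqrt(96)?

[9; (1, 3, 1, 18)]

Write x_i = (sqrt(96) + m_i)/d_i with (m_0, d_0) = (0, 1). a_0 = floor(sqrt(96)) = 9, since 9^2 = 81 <= 96 < 100 = 10^2.
Iterate m_{i+1} = d_i*a_i - m_i, d_{i+1} = (96 - m_{i+1}^2)/d_i, a_{i+1} = floor((a_0 + m_{i+1})/d_{i+1}):
  m_1 = 1*9 - 0 = 9, d_1 = (96 - 9^2)/1 = 15/1 = 15, a_1 = floor((9 + 9)/15) = 1.
  m_2 = 15*1 - 9 = 6, d_2 = (96 - 6^2)/15 = 60/15 = 4, a_2 = floor((9 + 6)/4) = 3.
  m_3 = 4*3 - 6 = 6, d_3 = (96 - 6^2)/4 = 60/4 = 15, a_3 = floor((9 + 6)/15) = 1.
  m_4 = 15*1 - 6 = 9, d_4 = (96 - 9^2)/15 = 15/15 = 1, a_4 = floor((9 + 9)/1) = 18.
  m_5 = 1*18 - 9 = 9, d_5 = (96 - 9^2)/1 = 15/1 = 15: (m_5, d_5) = (m_1, d_1) = (9, 15), so from here the quotients repeat a_1, ..., a_4; the period length is 4.
Hence the expansion of sqrt(96) is a_0 = 9 followed by the repeating block 1, 3, 1, 18 (period 4).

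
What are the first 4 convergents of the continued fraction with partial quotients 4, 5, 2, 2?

4/1, 21/5, 46/11, 113/27

Using the convergent recurrence p_i = a_i*p_{i-1} + p_{i-2}, q_i = a_i*q_{i-1} + q_{i-2} with p_{-2}=0, p_{-1}=1, q_{-2}=1, q_{-1}=0:
  i=0: a_0=4, p_0 = 4*1 + 0 = 4, q_0 = 4*0 + 1 = 1.
  i=1: a_1=5, p_1 = 5*4 + 1 = 21, q_1 = 5*1 + 0 = 5.
  i=2: a_2=2, p_2 = 2*21 + 4 = 46, q_2 = 2*5 + 1 = 11.
  i=3: a_3=2, p_3 = 2*46 + 21 = 113, q_3 = 2*11 + 5 = 27.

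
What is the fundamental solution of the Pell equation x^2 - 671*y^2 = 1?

First expand sqrt(671) as a continued fraction. With x_i = (sqrt(671) + m_i)/d_i and (m_0, d_0) = (0, 1): a_0 = floor(sqrt(671)) = 25, since 25^2 = 625 <= 671 < 676 = 26^2.
Iterate m_{i+1} = d_i*a_i - m_i, d_{i+1} = (671 - m_{i+1}^2)/d_i, a_{i+1} = floor((a_0 + m_{i+1})/d_{i+1}):
  m_1 = 1*25 - 0 = 25, d_1 = (671 - 25^2)/1 = 46/1 = 46, a_1 = floor((25 + 25)/46) = 1.
  m_2 = 46*1 - 25 = 21, d_2 = (671 - 21^2)/46 = 230/46 = 5, a_2 = floor((25 + 21)/5) = 9.
  m_3 = 5*9 - 21 = 24, d_3 = (671 - 24^2)/5 = 95/5 = 19, a_3 = floor((25 + 24)/19) = 2.
  m_4 = 19*2 - 24 = 14, d_4 = (671 - 14^2)/19 = 475/19 = 25, a_4 = floor((25 + 14)/25) = 1.
  m_5 = 25*1 - 14 = 11, d_5 = (671 - 11^2)/25 = 550/25 = 22, a_5 = floor((25 + 11)/22) = 1.
  m_6 = 22*1 - 11 = 11, d_6 = (671 - 11^2)/22 = 550/22 = 25, a_6 = floor((25 + 11)/25) = 1.
  m_7 = 25*1 - 11 = 14, d_7 = (671 - 14^2)/25 = 475/25 = 19, a_7 = floor((25 + 14)/19) = 2.
  m_8 = 19*2 - 14 = 24, d_8 = (671 - 24^2)/19 = 95/19 = 5, a_8 = floor((25 + 24)/5) = 9.
  m_9 = 5*9 - 24 = 21, d_9 = (671 - 21^2)/5 = 230/5 = 46, a_9 = floor((25 + 21)/46) = 1.
  m_10 = 46*1 - 21 = 25, d_10 = (671 - 25^2)/46 = 46/46 = 1, a_10 = floor((25 + 25)/1) = 50.
  m_11 = 1*50 - 25 = 25, d_11 = (671 - 25^2)/1 = 46/1 = 46: (m_11, d_11) = (m_1, d_1) = (25, 46), so from here the quotients repeat a_1, ..., a_10; the period length is 10.
So sqrt(671) = [25; (1, 9, 2, 1, 1, 1, 2, 9, 1, 50)] with period length k = 10.
k is even, so the fundamental solution of x^2 - 671y^2 = 1 is (p_{k-1}, q_{k-1}) = (p_9, q_9); compute convergents through index 9.
Convergents (p_i = a_i*p_{i-1} + p_{i-2}, q_i = a_i*q_{i-1} + q_{i-2} with p_{-2}=0, p_{-1}=1, q_{-2}=1, q_{-1}=0):
  i=0: a_0=25, p_0 = 25*1 + 0 = 25, q_0 = 25*0 + 1 = 1.
  i=1: a_1=1, p_1 = 1*25 + 1 = 26, q_1 = 1*1 + 0 = 1.
  i=2: a_2=9, p_2 = 9*26 + 25 = 259, q_2 = 9*1 + 1 = 10.
  i=3: a_3=2, p_3 = 2*259 + 26 = 544, q_3 = 2*10 + 1 = 21.
  i=4: a_4=1, p_4 = 1*544 + 259 = 803, q_4 = 1*21 + 10 = 31.
  i=5: a_5=1, p_5 = 1*803 + 544 = 1347, q_5 = 1*31 + 21 = 52.
  i=6: a_6=1, p_6 = 1*1347 + 803 = 2150, q_6 = 1*52 + 31 = 83.
  i=7: a_7=2, p_7 = 2*2150 + 1347 = 5647, q_7 = 2*83 + 52 = 218.
  i=8: a_8=9, p_8 = 9*5647 + 2150 = 52973, q_8 = 9*218 + 83 = 2045.
  i=9: a_9=1, p_9 = 1*52973 + 5647 = 58620, q_9 = 1*2045 + 218 = 2263.
Check: 58620^2 - 671*2263^2 = 3436304400 - 3436304399 = 1, so (x, y) = (58620, 2263) solves the equation, and by the theorem it is the least positive solution.

(x, y) = (58620, 2263)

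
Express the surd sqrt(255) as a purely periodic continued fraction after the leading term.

[15; (1, 30)]

Write x_i = (sqrt(255) + m_i)/d_i with (m_0, d_0) = (0, 1). a_0 = floor(sqrt(255)) = 15, since 15^2 = 225 <= 255 < 256 = 16^2.
Iterate m_{i+1} = d_i*a_i - m_i, d_{i+1} = (255 - m_{i+1}^2)/d_i, a_{i+1} = floor((a_0 + m_{i+1})/d_{i+1}):
  m_1 = 1*15 - 0 = 15, d_1 = (255 - 15^2)/1 = 30/1 = 30, a_1 = floor((15 + 15)/30) = 1.
  m_2 = 30*1 - 15 = 15, d_2 = (255 - 15^2)/30 = 30/30 = 1, a_2 = floor((15 + 15)/1) = 30.
  m_3 = 1*30 - 15 = 15, d_3 = (255 - 15^2)/1 = 30/1 = 30: (m_3, d_3) = (m_1, d_1) = (15, 30), so from here the quotients repeat a_1, a_2; the period length is 2.
Hence the expansion of sqrt(255) is a_0 = 15 followed by the repeating block 1, 30 (period 2).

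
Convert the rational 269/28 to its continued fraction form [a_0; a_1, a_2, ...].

[9; 1, 1, 1, 1, 5]

Run the Euclidean algorithm on 269 and 28; the successive quotients are the partial quotients a_0, a_1, ... (each step inverts the fractional part left over by the previous one):
  269 = 9*28 + 17, so a_0 = 9.
  28 = 1*17 + 11, so a_1 = 1.
  17 = 1*11 + 6, so a_2 = 1.
  11 = 1*6 + 5, so a_3 = 1.
  6 = 1*5 + 1, so a_4 = 1.
  5 = 5*1 + 0, so a_5 = 5.
The remainder reaches 0 after 6 divisions, so the expansion has 6 partial quotients, read off in order.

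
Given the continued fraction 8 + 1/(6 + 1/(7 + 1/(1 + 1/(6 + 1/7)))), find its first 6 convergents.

Using the convergent recurrence p_i = a_i*p_{i-1} + p_{i-2}, q_i = a_i*q_{i-1} + q_{i-2} with p_{-2}=0, p_{-1}=1, q_{-2}=1, q_{-1}=0:
  i=0: a_0=8, p_0 = 8*1 + 0 = 8, q_0 = 8*0 + 1 = 1.
  i=1: a_1=6, p_1 = 6*8 + 1 = 49, q_1 = 6*1 + 0 = 6.
  i=2: a_2=7, p_2 = 7*49 + 8 = 351, q_2 = 7*6 + 1 = 43.
  i=3: a_3=1, p_3 = 1*351 + 49 = 400, q_3 = 1*43 + 6 = 49.
  i=4: a_4=6, p_4 = 6*400 + 351 = 2751, q_4 = 6*49 + 43 = 337.
  i=5: a_5=7, p_5 = 7*2751 + 400 = 19657, q_5 = 7*337 + 49 = 2408.

8/1, 49/6, 351/43, 400/49, 2751/337, 19657/2408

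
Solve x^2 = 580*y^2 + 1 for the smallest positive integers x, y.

(x, y) = (289, 12)

First expand sqrt(580) as a continued fraction. With x_i = (sqrt(580) + m_i)/d_i and (m_0, d_0) = (0, 1): a_0 = floor(sqrt(580)) = 24, since 24^2 = 576 <= 580 < 625 = 25^2.
Iterate m_{i+1} = d_i*a_i - m_i, d_{i+1} = (580 - m_{i+1}^2)/d_i, a_{i+1} = floor((a_0 + m_{i+1})/d_{i+1}):
  m_1 = 1*24 - 0 = 24, d_1 = (580 - 24^2)/1 = 4/1 = 4, a_1 = floor((24 + 24)/4) = 12.
  m_2 = 4*12 - 24 = 24, d_2 = (580 - 24^2)/4 = 4/4 = 1, a_2 = floor((24 + 24)/1) = 48.
  m_3 = 1*48 - 24 = 24, d_3 = (580 - 24^2)/1 = 4/1 = 4: (m_3, d_3) = (m_1, d_1) = (24, 4), so from here the quotients repeat a_1, a_2; the period length is 2.
So sqrt(580) = [24; (12, 48)] with period length k = 2.
k is even, so the fundamental solution of x^2 - 580y^2 = 1 is (p_{k-1}, q_{k-1}) = (p_1, q_1); compute convergents through index 1.
Convergents (p_i = a_i*p_{i-1} + p_{i-2}, q_i = a_i*q_{i-1} + q_{i-2} with p_{-2}=0, p_{-1}=1, q_{-2}=1, q_{-1}=0):
  i=0: a_0=24, p_0 = 24*1 + 0 = 24, q_0 = 24*0 + 1 = 1.
  i=1: a_1=12, p_1 = 12*24 + 1 = 289, q_1 = 12*1 + 0 = 12.
Check: 289^2 - 580*12^2 = 83521 - 83520 = 1, so (x, y) = (289, 12) solves the equation, and by the theorem it is the least positive solution.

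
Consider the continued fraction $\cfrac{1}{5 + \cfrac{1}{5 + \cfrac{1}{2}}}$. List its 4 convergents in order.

Using the convergent recurrence p_i = a_i*p_{i-1} + p_{i-2}, q_i = a_i*q_{i-1} + q_{i-2} with p_{-2}=0, p_{-1}=1, q_{-2}=1, q_{-1}=0:
  i=0: a_0=0, p_0 = 0*1 + 0 = 0, q_0 = 0*0 + 1 = 1.
  i=1: a_1=5, p_1 = 5*0 + 1 = 1, q_1 = 5*1 + 0 = 5.
  i=2: a_2=5, p_2 = 5*1 + 0 = 5, q_2 = 5*5 + 1 = 26.
  i=3: a_3=2, p_3 = 2*5 + 1 = 11, q_3 = 2*26 + 5 = 57.

0/1, 1/5, 5/26, 11/57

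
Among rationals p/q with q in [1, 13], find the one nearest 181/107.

Expand x = 181/107 as a continued fraction with the Euclidean algorithm:
  181 = 1*107 + 74, so a_0 = 1.
  107 = 1*74 + 33, so a_1 = 1.
  74 = 2*33 + 8, so a_2 = 2.
  33 = 4*8 + 1, so a_3 = 4.
  8 = 8*1 + 0, so a_4 = 8.
so x = [1; 1, 2, 4, 8].
Convergents (p_i = a_i*p_{i-1} + p_{i-2}, q_i = a_i*q_{i-1} + q_{i-2} with p_{-2}=0, p_{-1}=1, q_{-2}=1, q_{-1}=0), until the denominator exceeds 13:
  i=0: a_0=1, p_0 = 1*1 + 0 = 1, q_0 = 1*0 + 1 = 1.
  i=1: a_1=1, p_1 = 1*1 + 1 = 2, q_1 = 1*1 + 0 = 1.
  i=2: a_2=2, p_2 = 2*2 + 1 = 5, q_2 = 2*1 + 1 = 3.
  i=3: a_3=4, p_3 = 4*5 + 2 = 22, q_3 = 4*3 + 1 = 13.
  i=4: a_4=8, p_4 = 8*22 + 5 = 181, q_4 = 8*13 + 3 = 107.
q_4 = 107 > 13, so the last convergent with denominator <= 13 is p_3/q_3 = 22/13.
The closest fraction with denominator <= 13 is either p_3/q_3 or the intermediate fraction (k*p_3 + p_2)/(k*q_3 + q_2) with the largest k >= 1 whose denominator stays <= 13; these approach x as k grows, and every other convergent or intermediate fraction in range is farther away.
Largest k: floor((13 - q_2)/q_3) = floor((13 - 3)/13) = 0.
Since k = 0, no intermediate fraction beyond p_3/q_3 has denominator <= 13, so the convergent 22/13 is the closest (its error is |181*13 - 22*107|/(107*13) = 1/1391).

22/13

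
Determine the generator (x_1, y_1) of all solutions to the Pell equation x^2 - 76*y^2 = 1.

(x, y) = (57799, 6630)

First expand sqrt(76) as a continued fraction. With x_i = (sqrt(76) + m_i)/d_i and (m_0, d_0) = (0, 1): a_0 = floor(sqrt(76)) = 8, since 8^2 = 64 <= 76 < 81 = 9^2.
Iterate m_{i+1} = d_i*a_i - m_i, d_{i+1} = (76 - m_{i+1}^2)/d_i, a_{i+1} = floor((a_0 + m_{i+1})/d_{i+1}):
  m_1 = 1*8 - 0 = 8, d_1 = (76 - 8^2)/1 = 12/1 = 12, a_1 = floor((8 + 8)/12) = 1.
  m_2 = 12*1 - 8 = 4, d_2 = (76 - 4^2)/12 = 60/12 = 5, a_2 = floor((8 + 4)/5) = 2.
  m_3 = 5*2 - 4 = 6, d_3 = (76 - 6^2)/5 = 40/5 = 8, a_3 = floor((8 + 6)/8) = 1.
  m_4 = 8*1 - 6 = 2, d_4 = (76 - 2^2)/8 = 72/8 = 9, a_4 = floor((8 + 2)/9) = 1.
  m_5 = 9*1 - 2 = 7, d_5 = (76 - 7^2)/9 = 27/9 = 3, a_5 = floor((8 + 7)/3) = 5.
  m_6 = 3*5 - 7 = 8, d_6 = (76 - 8^2)/3 = 12/3 = 4, a_6 = floor((8 + 8)/4) = 4.
  m_7 = 4*4 - 8 = 8, d_7 = (76 - 8^2)/4 = 12/4 = 3, a_7 = floor((8 + 8)/3) = 5.
  m_8 = 3*5 - 8 = 7, d_8 = (76 - 7^2)/3 = 27/3 = 9, a_8 = floor((8 + 7)/9) = 1.
  m_9 = 9*1 - 7 = 2, d_9 = (76 - 2^2)/9 = 72/9 = 8, a_9 = floor((8 + 2)/8) = 1.
  m_10 = 8*1 - 2 = 6, d_10 = (76 - 6^2)/8 = 40/8 = 5, a_10 = floor((8 + 6)/5) = 2.
  m_11 = 5*2 - 6 = 4, d_11 = (76 - 4^2)/5 = 60/5 = 12, a_11 = floor((8 + 4)/12) = 1.
  m_12 = 12*1 - 4 = 8, d_12 = (76 - 8^2)/12 = 12/12 = 1, a_12 = floor((8 + 8)/1) = 16.
  m_13 = 1*16 - 8 = 8, d_13 = (76 - 8^2)/1 = 12/1 = 12: (m_13, d_13) = (m_1, d_1) = (8, 12), so from here the quotients repeat a_1, ..., a_12; the period length is 12.
So sqrt(76) = [8; (1, 2, 1, 1, 5, 4, 5, 1, 1, 2, 1, 16)] with period length k = 12.
k is even, so the fundamental solution of x^2 - 76y^2 = 1 is (p_{k-1}, q_{k-1}) = (p_11, q_11); compute convergents through index 11.
Convergents (p_i = a_i*p_{i-1} + p_{i-2}, q_i = a_i*q_{i-1} + q_{i-2} with p_{-2}=0, p_{-1}=1, q_{-2}=1, q_{-1}=0):
  i=0: a_0=8, p_0 = 8*1 + 0 = 8, q_0 = 8*0 + 1 = 1.
  i=1: a_1=1, p_1 = 1*8 + 1 = 9, q_1 = 1*1 + 0 = 1.
  i=2: a_2=2, p_2 = 2*9 + 8 = 26, q_2 = 2*1 + 1 = 3.
  i=3: a_3=1, p_3 = 1*26 + 9 = 35, q_3 = 1*3 + 1 = 4.
  i=4: a_4=1, p_4 = 1*35 + 26 = 61, q_4 = 1*4 + 3 = 7.
  i=5: a_5=5, p_5 = 5*61 + 35 = 340, q_5 = 5*7 + 4 = 39.
  i=6: a_6=4, p_6 = 4*340 + 61 = 1421, q_6 = 4*39 + 7 = 163.
  i=7: a_7=5, p_7 = 5*1421 + 340 = 7445, q_7 = 5*163 + 39 = 854.
  i=8: a_8=1, p_8 = 1*7445 + 1421 = 8866, q_8 = 1*854 + 163 = 1017.
  i=9: a_9=1, p_9 = 1*8866 + 7445 = 16311, q_9 = 1*1017 + 854 = 1871.
  i=10: a_10=2, p_10 = 2*16311 + 8866 = 41488, q_10 = 2*1871 + 1017 = 4759.
  i=11: a_11=1, p_11 = 1*41488 + 16311 = 57799, q_11 = 1*4759 + 1871 = 6630.
Check: 57799^2 - 76*6630^2 = 3340724401 - 3340724400 = 1, so (x, y) = (57799, 6630) solves the equation, and by the theorem it is the least positive solution.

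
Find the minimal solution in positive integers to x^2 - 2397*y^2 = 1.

First expand sqrt(2397) as a continued fraction. With x_i = (sqrt(2397) + m_i)/d_i and (m_0, d_0) = (0, 1): a_0 = floor(sqrt(2397)) = 48, since 48^2 = 2304 <= 2397 < 2401 = 49^2.
Iterate m_{i+1} = d_i*a_i - m_i, d_{i+1} = (2397 - m_{i+1}^2)/d_i, a_{i+1} = floor((a_0 + m_{i+1})/d_{i+1}):
  m_1 = 1*48 - 0 = 48, d_1 = (2397 - 48^2)/1 = 93/1 = 93, a_1 = floor((48 + 48)/93) = 1.
  m_2 = 93*1 - 48 = 45, d_2 = (2397 - 45^2)/93 = 372/93 = 4, a_2 = floor((48 + 45)/4) = 23.
  m_3 = 4*23 - 45 = 47, d_3 = (2397 - 47^2)/4 = 188/4 = 47, a_3 = floor((48 + 47)/47) = 2.
  m_4 = 47*2 - 47 = 47, d_4 = (2397 - 47^2)/47 = 188/47 = 4, a_4 = floor((48 + 47)/4) = 23.
  m_5 = 4*23 - 47 = 45, d_5 = (2397 - 45^2)/4 = 372/4 = 93, a_5 = floor((48 + 45)/93) = 1.
  m_6 = 93*1 - 45 = 48, d_6 = (2397 - 48^2)/93 = 93/93 = 1, a_6 = floor((48 + 48)/1) = 96.
  m_7 = 1*96 - 48 = 48, d_7 = (2397 - 48^2)/1 = 93/1 = 93: (m_7, d_7) = (m_1, d_1) = (48, 93), so from here the quotients repeat a_1, ..., a_6; the period length is 6.
So sqrt(2397) = [48; (1, 23, 2, 23, 1, 96)] with period length k = 6.
k is even, so the fundamental solution of x^2 - 2397y^2 = 1 is (p_{k-1}, q_{k-1}) = (p_5, q_5); compute convergents through index 5.
Convergents (p_i = a_i*p_{i-1} + p_{i-2}, q_i = a_i*q_{i-1} + q_{i-2} with p_{-2}=0, p_{-1}=1, q_{-2}=1, q_{-1}=0):
  i=0: a_0=48, p_0 = 48*1 + 0 = 48, q_0 = 48*0 + 1 = 1.
  i=1: a_1=1, p_1 = 1*48 + 1 = 49, q_1 = 1*1 + 0 = 1.
  i=2: a_2=23, p_2 = 23*49 + 48 = 1175, q_2 = 23*1 + 1 = 24.
  i=3: a_3=2, p_3 = 2*1175 + 49 = 2399, q_3 = 2*24 + 1 = 49.
  i=4: a_4=23, p_4 = 23*2399 + 1175 = 56352, q_4 = 23*49 + 24 = 1151.
  i=5: a_5=1, p_5 = 1*56352 + 2399 = 58751, q_5 = 1*1151 + 49 = 1200.
Check: 58751^2 - 2397*1200^2 = 3451680001 - 3451680000 = 1, so (x, y) = (58751, 1200) solves the equation, and by the theorem it is the least positive solution.

(x, y) = (58751, 1200)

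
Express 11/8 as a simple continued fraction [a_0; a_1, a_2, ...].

[1; 2, 1, 2]

Run the Euclidean algorithm on 11 and 8; the successive quotients are the partial quotients a_0, a_1, ... (each step inverts the fractional part left over by the previous one):
  11 = 1*8 + 3, so a_0 = 1.
  8 = 2*3 + 2, so a_1 = 2.
  3 = 1*2 + 1, so a_2 = 1.
  2 = 2*1 + 0, so a_3 = 2.
The remainder reaches 0 after 4 divisions, so the expansion has 4 partial quotients, read off in order.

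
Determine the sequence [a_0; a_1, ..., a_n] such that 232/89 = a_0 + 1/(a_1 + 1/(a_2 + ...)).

[2; 1, 1, 1, 1, 5, 3]

Run the Euclidean algorithm on 232 and 89; the successive quotients are the partial quotients a_0, a_1, ... (each step inverts the fractional part left over by the previous one):
  232 = 2*89 + 54, so a_0 = 2.
  89 = 1*54 + 35, so a_1 = 1.
  54 = 1*35 + 19, so a_2 = 1.
  35 = 1*19 + 16, so a_3 = 1.
  19 = 1*16 + 3, so a_4 = 1.
  16 = 5*3 + 1, so a_5 = 5.
  3 = 3*1 + 0, so a_6 = 3.
The remainder reaches 0 after 7 divisions, so the expansion has 7 partial quotients, read off in order.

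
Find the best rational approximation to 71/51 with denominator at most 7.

7/5

Expand x = 71/51 as a continued fraction with the Euclidean algorithm:
  71 = 1*51 + 20, so a_0 = 1.
  51 = 2*20 + 11, so a_1 = 2.
  20 = 1*11 + 9, so a_2 = 1.
  11 = 1*9 + 2, so a_3 = 1.
  9 = 4*2 + 1, so a_4 = 4.
  2 = 2*1 + 0, so a_5 = 2.
so x = [1; 2, 1, 1, 4, 2].
Convergents (p_i = a_i*p_{i-1} + p_{i-2}, q_i = a_i*q_{i-1} + q_{i-2} with p_{-2}=0, p_{-1}=1, q_{-2}=1, q_{-1}=0), until the denominator exceeds 7:
  i=0: a_0=1, p_0 = 1*1 + 0 = 1, q_0 = 1*0 + 1 = 1.
  i=1: a_1=2, p_1 = 2*1 + 1 = 3, q_1 = 2*1 + 0 = 2.
  i=2: a_2=1, p_2 = 1*3 + 1 = 4, q_2 = 1*2 + 1 = 3.
  i=3: a_3=1, p_3 = 1*4 + 3 = 7, q_3 = 1*3 + 2 = 5.
  i=4: a_4=4, p_4 = 4*7 + 4 = 32, q_4 = 4*5 + 3 = 23.
q_4 = 23 > 7, so the last convergent with denominator <= 7 is p_3/q_3 = 7/5.
The closest fraction with denominator <= 7 is either p_3/q_3 or the intermediate fraction (k*p_3 + p_2)/(k*q_3 + q_2) with the largest k >= 1 whose denominator stays <= 7; these approach x as k grows, and every other convergent or intermediate fraction in range is farther away.
Largest k: floor((7 - q_2)/q_3) = floor((7 - 3)/5) = 0.
Since k = 0, no intermediate fraction beyond p_3/q_3 has denominator <= 7, so the convergent 7/5 is the closest (its error is |71*5 - 7*51|/(51*5) = 2/255).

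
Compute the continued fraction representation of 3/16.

[0; 5, 3]

Run the Euclidean algorithm on 3 and 16; the successive quotients are the partial quotients a_0, a_1, ... (each step inverts the fractional part left over by the previous one):
  3 = 0*16 + 3, so a_0 = 0.
  16 = 5*3 + 1, so a_1 = 5.
  3 = 3*1 + 0, so a_2 = 3.
The remainder reaches 0 after 3 divisions, so the expansion has 3 partial quotients, read off in order.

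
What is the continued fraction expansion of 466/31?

[15; 31]

Run the Euclidean algorithm on 466 and 31; the successive quotients are the partial quotients a_0, a_1, ... (each step inverts the fractional part left over by the previous one):
  466 = 15*31 + 1, so a_0 = 15.
  31 = 31*1 + 0, so a_1 = 31.
The remainder reaches 0 after 2 divisions, so the expansion has 2 partial quotients, read off in order.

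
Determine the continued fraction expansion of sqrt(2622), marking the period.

Write x_i = (sqrt(2622) + m_i)/d_i with (m_0, d_0) = (0, 1). a_0 = floor(sqrt(2622)) = 51, since 51^2 = 2601 <= 2622 < 2704 = 52^2.
Iterate m_{i+1} = d_i*a_i - m_i, d_{i+1} = (2622 - m_{i+1}^2)/d_i, a_{i+1} = floor((a_0 + m_{i+1})/d_{i+1}):
  m_1 = 1*51 - 0 = 51, d_1 = (2622 - 51^2)/1 = 21/1 = 21, a_1 = floor((51 + 51)/21) = 4.
  m_2 = 21*4 - 51 = 33, d_2 = (2622 - 33^2)/21 = 1533/21 = 73, a_2 = floor((51 + 33)/73) = 1.
  m_3 = 73*1 - 33 = 40, d_3 = (2622 - 40^2)/73 = 1022/73 = 14, a_3 = floor((51 + 40)/14) = 6.
  m_4 = 14*6 - 40 = 44, d_4 = (2622 - 44^2)/14 = 686/14 = 49, a_4 = floor((51 + 44)/49) = 1.
  m_5 = 49*1 - 44 = 5, d_5 = (2622 - 5^2)/49 = 2597/49 = 53, a_5 = floor((51 + 5)/53) = 1.
  m_6 = 53*1 - 5 = 48, d_6 = (2622 - 48^2)/53 = 318/53 = 6, a_6 = floor((51 + 48)/6) = 16.
  m_7 = 6*16 - 48 = 48, d_7 = (2622 - 48^2)/6 = 318/6 = 53, a_7 = floor((51 + 48)/53) = 1.
  m_8 = 53*1 - 48 = 5, d_8 = (2622 - 5^2)/53 = 2597/53 = 49, a_8 = floor((51 + 5)/49) = 1.
  m_9 = 49*1 - 5 = 44, d_9 = (2622 - 44^2)/49 = 686/49 = 14, a_9 = floor((51 + 44)/14) = 6.
  m_10 = 14*6 - 44 = 40, d_10 = (2622 - 40^2)/14 = 1022/14 = 73, a_10 = floor((51 + 40)/73) = 1.
  m_11 = 73*1 - 40 = 33, d_11 = (2622 - 33^2)/73 = 1533/73 = 21, a_11 = floor((51 + 33)/21) = 4.
  m_12 = 21*4 - 33 = 51, d_12 = (2622 - 51^2)/21 = 21/21 = 1, a_12 = floor((51 + 51)/1) = 102.
  m_13 = 1*102 - 51 = 51, d_13 = (2622 - 51^2)/1 = 21/1 = 21: (m_13, d_13) = (m_1, d_1) = (51, 21), so from here the quotients repeat a_1, ..., a_12; the period length is 12.
Hence the expansion of sqrt(2622) is a_0 = 51 followed by the repeating block 4, 1, 6, 1, 1, 16, 1, 1, 6, 1, 4, 102 (period 12).

[51; (4, 1, 6, 1, 1, 16, 1, 1, 6, 1, 4, 102)]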